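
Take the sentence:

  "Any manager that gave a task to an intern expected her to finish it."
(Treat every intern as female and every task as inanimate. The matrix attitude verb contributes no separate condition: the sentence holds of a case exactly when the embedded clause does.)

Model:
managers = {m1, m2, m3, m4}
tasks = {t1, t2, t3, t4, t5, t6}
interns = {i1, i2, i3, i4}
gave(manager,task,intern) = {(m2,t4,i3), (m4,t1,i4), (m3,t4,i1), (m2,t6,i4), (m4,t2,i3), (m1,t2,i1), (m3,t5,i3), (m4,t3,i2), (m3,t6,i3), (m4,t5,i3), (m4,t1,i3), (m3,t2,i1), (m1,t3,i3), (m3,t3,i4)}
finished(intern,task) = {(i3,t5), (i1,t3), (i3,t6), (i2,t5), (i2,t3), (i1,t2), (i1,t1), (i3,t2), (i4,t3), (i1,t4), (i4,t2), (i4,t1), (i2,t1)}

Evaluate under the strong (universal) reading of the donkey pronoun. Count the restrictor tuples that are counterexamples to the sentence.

4

"her" takes "an intern" as antecedent and "it" takes "a task"; both are donkey pronouns co-varying with the restrictor.
Strong reading: for every (m,t,i) with gave(m,t,i), finished(i,t).
Restrictor triples: (m1,t2,i1)→finished(i1,t2) ✓  (m1,t3,i3)→finished(i3,t3) ✗  (m2,t4,i3)→finished(i3,t4) ✗  (m2,t6,i4)→finished(i4,t6) ✗  (m3,t2,i1)→finished(i1,t2) ✓  (m3,t3,i4)→finished(i4,t3) ✓  (m3,t4,i1)→finished(i1,t4) ✓  (m3,t5,i3)→finished(i3,t5) ✓  (m3,t6,i3)→finished(i3,t6) ✓  (m4,t1,i3)→finished(i3,t1) ✗  (m4,t1,i4)→finished(i4,t1) ✓  (m4,t2,i3)→finished(i3,t2) ✓  (m4,t3,i2)→finished(i2,t3) ✓  (m4,t5,i3)→finished(i3,t5) ✓
Counterexamples (restrictor triples failing the scope): 4.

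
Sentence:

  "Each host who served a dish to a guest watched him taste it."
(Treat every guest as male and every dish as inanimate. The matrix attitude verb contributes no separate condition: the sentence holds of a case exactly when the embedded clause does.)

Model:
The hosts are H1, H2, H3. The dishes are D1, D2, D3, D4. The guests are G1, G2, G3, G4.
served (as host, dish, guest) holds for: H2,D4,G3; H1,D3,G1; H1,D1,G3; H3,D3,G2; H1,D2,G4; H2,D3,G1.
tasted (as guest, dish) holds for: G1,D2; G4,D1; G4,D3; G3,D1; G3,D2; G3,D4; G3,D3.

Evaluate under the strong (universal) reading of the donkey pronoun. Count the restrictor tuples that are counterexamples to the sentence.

4

"him" takes "a guest" as antecedent and "it" takes "a dish"; both are donkey pronouns co-varying with the restrictor.
Strong reading: for every (h,d,g) with served(h,d,g), tasted(g,d).
Restrictor triples: (H1,D1,G3)→tasted(G3,D1) ✓  (H1,D2,G4)→tasted(G4,D2) ✗  (H1,D3,G1)→tasted(G1,D3) ✗  (H2,D3,G1)→tasted(G1,D3) ✗  (H2,D4,G3)→tasted(G3,D4) ✓  (H3,D3,G2)→tasted(G2,D3) ✗
Counterexamples (restrictor triples failing the scope): 4.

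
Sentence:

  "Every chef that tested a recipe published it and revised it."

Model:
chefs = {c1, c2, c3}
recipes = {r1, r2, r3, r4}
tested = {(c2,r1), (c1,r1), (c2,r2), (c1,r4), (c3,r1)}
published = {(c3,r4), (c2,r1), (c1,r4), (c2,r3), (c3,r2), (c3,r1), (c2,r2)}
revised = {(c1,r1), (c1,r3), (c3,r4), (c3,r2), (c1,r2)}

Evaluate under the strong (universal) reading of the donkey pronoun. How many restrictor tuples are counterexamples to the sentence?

5

"it" takes "a recipe" as antecedent — a donkey pronoun bound across the clause boundary.
Strong reading: for every (c,r) with tested(c,r), published(c,r) ∧ revised(c,r).
Restrictor pairs: (c1,r1) ✗  (c1,r4) ✗  (c2,r1) ✗  (c2,r2) ✗  (c3,r1) ✗
Counterexamples (restrictor pairs failing the scope): 5.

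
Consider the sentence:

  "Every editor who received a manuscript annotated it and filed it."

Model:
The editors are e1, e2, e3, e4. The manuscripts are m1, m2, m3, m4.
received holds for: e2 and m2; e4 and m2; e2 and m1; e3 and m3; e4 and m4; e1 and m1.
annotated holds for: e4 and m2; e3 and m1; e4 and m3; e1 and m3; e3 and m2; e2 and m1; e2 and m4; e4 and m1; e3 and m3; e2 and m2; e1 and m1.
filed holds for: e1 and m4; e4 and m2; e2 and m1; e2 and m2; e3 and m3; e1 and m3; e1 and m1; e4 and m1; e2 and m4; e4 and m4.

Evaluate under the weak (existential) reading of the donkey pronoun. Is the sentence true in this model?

True

"it" takes "a manuscript" as antecedent — a donkey pronoun bound across the clause boundary.
Weak reading: every editor e with some received-manuscript has at least one received-manuscript m such that annotated(e,m) ∧ filed(e,m).
Per editor: e1:✓  e2:✓  e3:✓  e4:✓
Every editor in the restrictor has a witness.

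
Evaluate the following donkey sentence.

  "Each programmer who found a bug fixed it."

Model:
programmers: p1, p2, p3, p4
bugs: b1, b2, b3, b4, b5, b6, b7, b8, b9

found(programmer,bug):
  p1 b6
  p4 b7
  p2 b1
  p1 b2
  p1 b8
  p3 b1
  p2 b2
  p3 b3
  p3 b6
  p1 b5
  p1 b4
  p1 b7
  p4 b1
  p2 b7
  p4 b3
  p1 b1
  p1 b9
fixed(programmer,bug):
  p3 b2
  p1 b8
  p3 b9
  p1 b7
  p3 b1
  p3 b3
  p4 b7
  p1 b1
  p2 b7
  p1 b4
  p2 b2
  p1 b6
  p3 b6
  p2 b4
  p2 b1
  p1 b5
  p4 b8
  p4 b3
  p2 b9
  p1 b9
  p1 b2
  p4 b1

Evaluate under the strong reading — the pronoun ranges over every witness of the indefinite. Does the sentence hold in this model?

True

"it" takes "a bug" as antecedent — a donkey pronoun bound across the clause boundary.
Strong reading: for every (p,b) with found(p,b), fixed(p,b).
Restrictor pairs: (p1,b1) ✓  (p1,b2) ✓  (p1,b4) ✓  (p1,b5) ✓  (p1,b6) ✓  (p1,b7) ✓  (p1,b8) ✓  (p1,b9) ✓  (p2,b1) ✓  (p2,b2) ✓  (p2,b7) ✓  (p3,b1) ✓  (p3,b3) ✓  (p3,b6) ✓  (p4,b1) ✓  (p4,b3) ✓  (p4,b7) ✓
Every restrictor pair satisfies the scope.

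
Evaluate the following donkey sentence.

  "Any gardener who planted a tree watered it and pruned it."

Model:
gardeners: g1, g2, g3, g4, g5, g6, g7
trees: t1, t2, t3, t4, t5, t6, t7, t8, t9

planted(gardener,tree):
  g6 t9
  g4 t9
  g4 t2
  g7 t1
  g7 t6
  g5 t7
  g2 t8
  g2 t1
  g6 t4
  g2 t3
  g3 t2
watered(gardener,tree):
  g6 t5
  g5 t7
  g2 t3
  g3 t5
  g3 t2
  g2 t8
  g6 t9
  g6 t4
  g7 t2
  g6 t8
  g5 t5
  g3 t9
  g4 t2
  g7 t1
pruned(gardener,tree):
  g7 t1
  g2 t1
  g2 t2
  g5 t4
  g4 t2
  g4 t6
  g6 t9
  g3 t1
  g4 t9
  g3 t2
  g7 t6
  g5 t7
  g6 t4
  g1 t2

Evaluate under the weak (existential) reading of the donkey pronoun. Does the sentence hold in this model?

False

"it" takes "a tree" as antecedent — a donkey pronoun bound across the clause boundary.
Weak reading: every gardener g with some planted-tree has at least one planted-tree t such that watered(g,t) ∧ pruned(g,t).
Per gardener: g2:✗  g3:✓  g4:✓  g5:✓  g6:✓  g7:✓
g2 has no witness among its planted-trees.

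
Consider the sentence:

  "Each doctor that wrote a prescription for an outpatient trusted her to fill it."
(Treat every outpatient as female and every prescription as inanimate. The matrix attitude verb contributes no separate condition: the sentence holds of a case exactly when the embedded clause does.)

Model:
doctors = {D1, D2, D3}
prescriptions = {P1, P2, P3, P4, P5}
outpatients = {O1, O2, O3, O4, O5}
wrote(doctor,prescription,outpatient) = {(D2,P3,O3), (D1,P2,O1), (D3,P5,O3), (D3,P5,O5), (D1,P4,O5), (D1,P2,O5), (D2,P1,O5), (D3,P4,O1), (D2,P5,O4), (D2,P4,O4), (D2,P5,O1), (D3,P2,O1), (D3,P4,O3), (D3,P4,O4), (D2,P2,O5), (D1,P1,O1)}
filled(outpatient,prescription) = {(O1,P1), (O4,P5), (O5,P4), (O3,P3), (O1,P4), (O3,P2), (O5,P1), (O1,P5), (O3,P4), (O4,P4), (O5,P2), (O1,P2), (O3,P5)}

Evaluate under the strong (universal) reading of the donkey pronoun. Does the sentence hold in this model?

"her" takes "an outpatient" as antecedent and "it" takes "a prescription"; both are donkey pronouns co-varying with the restrictor.
Strong reading: for every (d,p,o) with wrote(d,p,o), filled(o,p).
Restrictor triples: (D1,P1,O1)→filled(O1,P1) ✓  (D1,P2,O1)→filled(O1,P2) ✓  (D1,P2,O5)→filled(O5,P2) ✓  (D1,P4,O5)→filled(O5,P4) ✓  (D2,P1,O5)→filled(O5,P1) ✓  (D2,P2,O5)→filled(O5,P2) ✓  (D2,P3,O3)→filled(O3,P3) ✓  (D2,P4,O4)→filled(O4,P4) ✓  (D2,P5,O1)→filled(O1,P5) ✓  (D2,P5,O4)→filled(O4,P5) ✓  (D3,P2,O1)→filled(O1,P2) ✓  (D3,P4,O1)→filled(O1,P4) ✓  (D3,P4,O3)→filled(O3,P4) ✓  (D3,P4,O4)→filled(O4,P4) ✓  (D3,P5,O3)→filled(O3,P5) ✓  (D3,P5,O5)→filled(O5,P5) ✗
Counterexample: (D3,P5,O5) — filled(O5,P5) does not hold.

False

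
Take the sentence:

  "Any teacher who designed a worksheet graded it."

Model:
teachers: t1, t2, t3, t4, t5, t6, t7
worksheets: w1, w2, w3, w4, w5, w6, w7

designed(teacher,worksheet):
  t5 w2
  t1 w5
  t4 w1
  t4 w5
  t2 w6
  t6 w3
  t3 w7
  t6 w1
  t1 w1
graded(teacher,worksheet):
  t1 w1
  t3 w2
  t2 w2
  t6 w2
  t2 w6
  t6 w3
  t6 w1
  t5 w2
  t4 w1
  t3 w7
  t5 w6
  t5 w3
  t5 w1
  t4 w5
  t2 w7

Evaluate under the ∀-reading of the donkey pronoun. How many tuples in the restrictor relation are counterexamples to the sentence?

1

"it" takes "a worksheet" as antecedent — a donkey pronoun bound across the clause boundary.
Strong reading: for every (t,w) with designed(t,w), graded(t,w).
Restrictor pairs: (t1,w1) ✓  (t1,w5) ✗  (t2,w6) ✓  (t3,w7) ✓  (t4,w1) ✓  (t4,w5) ✓  (t5,w2) ✓  (t6,w1) ✓  (t6,w3) ✓
Counterexamples (restrictor pairs failing the scope): 1.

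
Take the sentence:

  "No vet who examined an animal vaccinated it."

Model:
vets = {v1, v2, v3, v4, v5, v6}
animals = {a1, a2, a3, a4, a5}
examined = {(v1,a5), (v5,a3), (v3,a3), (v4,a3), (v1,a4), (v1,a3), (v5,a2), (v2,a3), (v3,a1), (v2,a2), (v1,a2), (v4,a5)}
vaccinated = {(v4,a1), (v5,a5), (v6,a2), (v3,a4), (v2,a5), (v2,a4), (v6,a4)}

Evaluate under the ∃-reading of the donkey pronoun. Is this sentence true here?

True

"it" takes "an animal" as antecedent — a donkey pronoun bound across the clause boundary.
Truth condition: for no (v,a) with examined(v,a) does vaccinated(v,a) hold.
Restrictor pairs — does the scope hold? (v1,a2):fails  (v1,a3):fails  (v1,a4):fails  (v1,a5):fails  (v2,a2):fails  (v2,a3):fails  (v3,a1):fails  (v3,a3):fails  (v4,a3):fails  (v4,a5):fails  (v5,a2):fails  (v5,a3):fails
Scope holds for no restrictor pair, so the sentence is true.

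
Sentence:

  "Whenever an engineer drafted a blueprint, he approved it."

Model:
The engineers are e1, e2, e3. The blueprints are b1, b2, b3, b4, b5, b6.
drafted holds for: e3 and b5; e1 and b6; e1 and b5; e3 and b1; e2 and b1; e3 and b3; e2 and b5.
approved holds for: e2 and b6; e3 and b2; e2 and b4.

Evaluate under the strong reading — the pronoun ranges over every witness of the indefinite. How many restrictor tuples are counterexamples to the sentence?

"it" takes "a blueprint" as antecedent — a donkey pronoun bound across the clause boundary.
Strong reading: for every (e,b) with drafted(e,b), approved(e,b).
Restrictor pairs: (e1,b5) ✗  (e1,b6) ✗  (e2,b1) ✗  (e2,b5) ✗  (e3,b1) ✗  (e3,b3) ✗  (e3,b5) ✗
Counterexamples (restrictor pairs failing the scope): 7.

7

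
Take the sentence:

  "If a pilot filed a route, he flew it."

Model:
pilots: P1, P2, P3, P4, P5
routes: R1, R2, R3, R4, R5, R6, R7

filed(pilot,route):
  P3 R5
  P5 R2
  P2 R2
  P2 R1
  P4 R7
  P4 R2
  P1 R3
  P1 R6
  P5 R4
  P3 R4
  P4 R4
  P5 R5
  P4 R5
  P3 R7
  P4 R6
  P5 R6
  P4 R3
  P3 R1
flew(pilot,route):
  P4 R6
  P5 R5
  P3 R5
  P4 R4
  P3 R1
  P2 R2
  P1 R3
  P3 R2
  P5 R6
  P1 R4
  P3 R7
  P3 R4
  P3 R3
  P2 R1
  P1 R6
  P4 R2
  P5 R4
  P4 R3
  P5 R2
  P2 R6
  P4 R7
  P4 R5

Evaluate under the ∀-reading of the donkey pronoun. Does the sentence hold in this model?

"it" takes "a route" as antecedent — a donkey pronoun bound across the clause boundary.
Strong reading: for every (p,r) with filed(p,r), flew(p,r).
Restrictor pairs: (P1,R3) ✓  (P1,R6) ✓  (P2,R1) ✓  (P2,R2) ✓  (P3,R1) ✓  (P3,R4) ✓  (P3,R5) ✓  (P3,R7) ✓  (P4,R2) ✓  (P4,R3) ✓  (P4,R4) ✓  (P4,R5) ✓  (P4,R6) ✓  (P4,R7) ✓  (P5,R2) ✓  (P5,R4) ✓  (P5,R5) ✓  (P5,R6) ✓
Every restrictor pair satisfies the scope.

True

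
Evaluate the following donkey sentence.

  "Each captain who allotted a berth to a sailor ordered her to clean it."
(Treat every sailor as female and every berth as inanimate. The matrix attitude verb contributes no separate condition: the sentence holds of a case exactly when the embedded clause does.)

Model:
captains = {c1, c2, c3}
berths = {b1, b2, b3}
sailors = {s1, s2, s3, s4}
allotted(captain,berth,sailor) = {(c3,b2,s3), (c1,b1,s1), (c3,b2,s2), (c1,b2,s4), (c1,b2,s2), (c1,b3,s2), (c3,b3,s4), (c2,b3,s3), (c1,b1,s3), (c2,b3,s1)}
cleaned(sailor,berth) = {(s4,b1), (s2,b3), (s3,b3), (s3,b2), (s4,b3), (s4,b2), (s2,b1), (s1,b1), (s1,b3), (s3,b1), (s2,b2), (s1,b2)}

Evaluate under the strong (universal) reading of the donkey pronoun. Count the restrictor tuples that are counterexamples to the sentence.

0

"her" takes "a sailor" as antecedent and "it" takes "a berth"; both are donkey pronouns co-varying with the restrictor.
Strong reading: for every (c,b,s) with allotted(c,b,s), cleaned(s,b).
Restrictor triples: (c1,b1,s1)→cleaned(s1,b1) ✓  (c1,b1,s3)→cleaned(s3,b1) ✓  (c1,b2,s2)→cleaned(s2,b2) ✓  (c1,b2,s4)→cleaned(s4,b2) ✓  (c1,b3,s2)→cleaned(s2,b3) ✓  (c2,b3,s1)→cleaned(s1,b3) ✓  (c2,b3,s3)→cleaned(s3,b3) ✓  (c3,b2,s2)→cleaned(s2,b2) ✓  (c3,b2,s3)→cleaned(s3,b2) ✓  (c3,b3,s4)→cleaned(s4,b3) ✓
Counterexamples (restrictor triples failing the scope): 0.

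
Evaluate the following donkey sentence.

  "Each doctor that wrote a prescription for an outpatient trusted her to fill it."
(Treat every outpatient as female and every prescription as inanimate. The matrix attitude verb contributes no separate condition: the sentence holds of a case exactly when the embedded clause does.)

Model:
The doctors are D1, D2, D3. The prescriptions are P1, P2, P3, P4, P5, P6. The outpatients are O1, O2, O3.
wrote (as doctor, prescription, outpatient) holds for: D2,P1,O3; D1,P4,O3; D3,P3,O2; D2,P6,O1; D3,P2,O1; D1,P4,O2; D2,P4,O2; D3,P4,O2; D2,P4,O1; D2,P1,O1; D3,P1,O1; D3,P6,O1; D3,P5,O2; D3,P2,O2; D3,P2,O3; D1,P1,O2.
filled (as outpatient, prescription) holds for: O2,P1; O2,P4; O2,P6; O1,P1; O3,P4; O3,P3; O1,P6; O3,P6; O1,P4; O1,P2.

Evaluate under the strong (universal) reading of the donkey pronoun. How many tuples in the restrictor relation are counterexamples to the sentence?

5

"her" takes "an outpatient" as antecedent and "it" takes "a prescription"; both are donkey pronouns co-varying with the restrictor.
Strong reading: for every (d,p,o) with wrote(d,p,o), filled(o,p).
Restrictor triples: (D1,P1,O2)→filled(O2,P1) ✓  (D1,P4,O2)→filled(O2,P4) ✓  (D1,P4,O3)→filled(O3,P4) ✓  (D2,P1,O1)→filled(O1,P1) ✓  (D2,P1,O3)→filled(O3,P1) ✗  (D2,P4,O1)→filled(O1,P4) ✓  (D2,P4,O2)→filled(O2,P4) ✓  (D2,P6,O1)→filled(O1,P6) ✓  (D3,P1,O1)→filled(O1,P1) ✓  (D3,P2,O1)→filled(O1,P2) ✓  (D3,P2,O2)→filled(O2,P2) ✗  (D3,P2,O3)→filled(O3,P2) ✗  (D3,P3,O2)→filled(O2,P3) ✗  (D3,P4,O2)→filled(O2,P4) ✓  (D3,P5,O2)→filled(O2,P5) ✗  (D3,P6,O1)→filled(O1,P6) ✓
Counterexamples (restrictor triples failing the scope): 5.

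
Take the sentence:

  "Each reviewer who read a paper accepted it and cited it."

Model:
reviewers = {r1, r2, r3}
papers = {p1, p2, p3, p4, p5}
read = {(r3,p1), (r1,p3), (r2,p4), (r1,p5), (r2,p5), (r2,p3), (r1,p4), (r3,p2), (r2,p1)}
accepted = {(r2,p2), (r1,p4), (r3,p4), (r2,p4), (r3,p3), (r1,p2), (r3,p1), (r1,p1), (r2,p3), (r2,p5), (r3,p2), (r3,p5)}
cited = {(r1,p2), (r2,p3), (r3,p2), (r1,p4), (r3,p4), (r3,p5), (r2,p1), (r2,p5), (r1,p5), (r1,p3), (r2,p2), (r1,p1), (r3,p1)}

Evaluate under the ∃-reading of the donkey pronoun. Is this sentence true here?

"it" takes "a paper" as antecedent — a donkey pronoun bound across the clause boundary.
Weak reading: every reviewer r with some read-paper has at least one read-paper p such that accepted(r,p) ∧ cited(r,p).
Per reviewer: r1:✓  r2:✓  r3:✓
Every reviewer in the restrictor has a witness.

True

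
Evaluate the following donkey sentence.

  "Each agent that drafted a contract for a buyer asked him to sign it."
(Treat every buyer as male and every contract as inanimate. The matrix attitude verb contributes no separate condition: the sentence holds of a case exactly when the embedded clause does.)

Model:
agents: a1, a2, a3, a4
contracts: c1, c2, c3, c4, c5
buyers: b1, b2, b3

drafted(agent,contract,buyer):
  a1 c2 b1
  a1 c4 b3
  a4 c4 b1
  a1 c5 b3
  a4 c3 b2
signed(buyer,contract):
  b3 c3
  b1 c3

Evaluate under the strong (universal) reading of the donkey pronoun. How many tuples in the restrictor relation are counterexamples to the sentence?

5

"him" takes "a buyer" as antecedent and "it" takes "a contract"; both are donkey pronouns co-varying with the restrictor.
Strong reading: for every (a,c,b) with drafted(a,c,b), signed(b,c).
Restrictor triples: (a1,c2,b1)→signed(b1,c2) ✗  (a1,c4,b3)→signed(b3,c4) ✗  (a1,c5,b3)→signed(b3,c5) ✗  (a4,c3,b2)→signed(b2,c3) ✗  (a4,c4,b1)→signed(b1,c4) ✗
Counterexamples (restrictor triples failing the scope): 5.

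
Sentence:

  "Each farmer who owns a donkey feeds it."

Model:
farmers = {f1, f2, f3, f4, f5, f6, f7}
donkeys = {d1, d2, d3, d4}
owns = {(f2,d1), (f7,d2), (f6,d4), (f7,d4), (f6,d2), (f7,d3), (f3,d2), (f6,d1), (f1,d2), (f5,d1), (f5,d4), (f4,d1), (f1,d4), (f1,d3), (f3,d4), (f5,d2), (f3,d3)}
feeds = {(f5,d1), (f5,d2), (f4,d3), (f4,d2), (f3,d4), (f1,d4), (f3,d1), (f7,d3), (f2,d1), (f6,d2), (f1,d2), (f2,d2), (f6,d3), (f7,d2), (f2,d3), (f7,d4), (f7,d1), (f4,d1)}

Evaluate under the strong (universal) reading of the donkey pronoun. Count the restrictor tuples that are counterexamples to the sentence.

"it" takes "a donkey" as antecedent — a donkey pronoun bound across the clause boundary.
Strong reading: for every (f,d) with owns(f,d), feeds(f,d).
Restrictor pairs: (f1,d2) ✓  (f1,d3) ✗  (f1,d4) ✓  (f2,d1) ✓  (f3,d2) ✗  (f3,d3) ✗  (f3,d4) ✓  (f4,d1) ✓  (f5,d1) ✓  (f5,d2) ✓  (f5,d4) ✗  (f6,d1) ✗  (f6,d2) ✓  (f6,d4) ✗  (f7,d2) ✓  (f7,d3) ✓  (f7,d4) ✓
Counterexamples (restrictor pairs failing the scope): 6.

6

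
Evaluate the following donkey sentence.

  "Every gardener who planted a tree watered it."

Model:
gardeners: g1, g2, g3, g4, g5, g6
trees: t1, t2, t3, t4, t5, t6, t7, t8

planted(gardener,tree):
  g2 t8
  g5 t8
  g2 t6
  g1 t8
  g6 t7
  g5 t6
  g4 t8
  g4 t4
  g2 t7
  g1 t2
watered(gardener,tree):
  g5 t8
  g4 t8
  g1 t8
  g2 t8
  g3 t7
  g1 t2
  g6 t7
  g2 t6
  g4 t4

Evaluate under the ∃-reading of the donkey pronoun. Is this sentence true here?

True

"it" takes "a tree" as antecedent — a donkey pronoun bound across the clause boundary.
Weak reading: every gardener g with some planted-tree has at least one planted-tree t such that watered(g,t).
Per gardener: g1:✓  g2:✓  g4:✓  g5:✓  g6:✓
Every gardener in the restrictor has a witness.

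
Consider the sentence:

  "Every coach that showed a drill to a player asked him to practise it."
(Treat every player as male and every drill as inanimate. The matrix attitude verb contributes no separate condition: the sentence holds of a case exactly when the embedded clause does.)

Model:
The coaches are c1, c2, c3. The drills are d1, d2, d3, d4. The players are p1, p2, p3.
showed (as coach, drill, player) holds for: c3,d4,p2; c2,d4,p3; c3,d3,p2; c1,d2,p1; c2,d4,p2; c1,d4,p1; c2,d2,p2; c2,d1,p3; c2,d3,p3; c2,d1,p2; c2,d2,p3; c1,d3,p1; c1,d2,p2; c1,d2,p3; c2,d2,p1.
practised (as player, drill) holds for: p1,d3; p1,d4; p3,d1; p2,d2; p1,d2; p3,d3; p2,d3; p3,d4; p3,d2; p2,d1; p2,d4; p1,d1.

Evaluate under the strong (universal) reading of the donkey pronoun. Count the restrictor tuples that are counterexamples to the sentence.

0

"him" takes "a player" as antecedent and "it" takes "a drill"; both are donkey pronouns co-varying with the restrictor.
Strong reading: for every (c,d,p) with showed(c,d,p), practised(p,d).
Restrictor triples: (c1,d2,p1)→practised(p1,d2) ✓  (c1,d2,p2)→practised(p2,d2) ✓  (c1,d2,p3)→practised(p3,d2) ✓  (c1,d3,p1)→practised(p1,d3) ✓  (c1,d4,p1)→practised(p1,d4) ✓  (c2,d1,p2)→practised(p2,d1) ✓  (c2,d1,p3)→practised(p3,d1) ✓  (c2,d2,p1)→practised(p1,d2) ✓  (c2,d2,p2)→practised(p2,d2) ✓  (c2,d2,p3)→practised(p3,d2) ✓  (c2,d3,p3)→practised(p3,d3) ✓  (c2,d4,p2)→practised(p2,d4) ✓  (c2,d4,p3)→practised(p3,d4) ✓  (c3,d3,p2)→practised(p2,d3) ✓  (c3,d4,p2)→practised(p2,d4) ✓
Counterexamples (restrictor triples failing the scope): 0.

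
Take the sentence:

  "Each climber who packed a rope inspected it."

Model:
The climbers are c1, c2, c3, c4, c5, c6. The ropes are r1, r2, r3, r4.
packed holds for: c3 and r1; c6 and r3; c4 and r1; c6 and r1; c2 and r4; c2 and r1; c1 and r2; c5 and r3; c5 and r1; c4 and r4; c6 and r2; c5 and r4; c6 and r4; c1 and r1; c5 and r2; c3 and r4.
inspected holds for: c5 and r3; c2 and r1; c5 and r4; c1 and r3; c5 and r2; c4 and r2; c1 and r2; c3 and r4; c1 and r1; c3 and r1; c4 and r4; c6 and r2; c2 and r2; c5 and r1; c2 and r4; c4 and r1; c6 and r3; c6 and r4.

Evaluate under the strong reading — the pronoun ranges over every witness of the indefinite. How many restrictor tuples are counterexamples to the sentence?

"it" takes "a rope" as antecedent — a donkey pronoun bound across the clause boundary.
Strong reading: for every (c,r) with packed(c,r), inspected(c,r).
Restrictor pairs: (c1,r1) ✓  (c1,r2) ✓  (c2,r1) ✓  (c2,r4) ✓  (c3,r1) ✓  (c3,r4) ✓  (c4,r1) ✓  (c4,r4) ✓  (c5,r1) ✓  (c5,r2) ✓  (c5,r3) ✓  (c5,r4) ✓  (c6,r1) ✗  (c6,r2) ✓  (c6,r3) ✓  (c6,r4) ✓
Counterexamples (restrictor pairs failing the scope): 1.

1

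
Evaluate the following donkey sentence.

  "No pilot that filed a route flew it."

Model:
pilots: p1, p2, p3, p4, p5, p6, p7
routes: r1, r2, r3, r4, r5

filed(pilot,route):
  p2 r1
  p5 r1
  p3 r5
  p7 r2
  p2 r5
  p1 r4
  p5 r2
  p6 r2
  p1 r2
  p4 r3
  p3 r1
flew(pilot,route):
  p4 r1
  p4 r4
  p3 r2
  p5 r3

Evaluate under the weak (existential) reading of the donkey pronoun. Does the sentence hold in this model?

True

"it" takes "a route" as antecedent — a donkey pronoun bound across the clause boundary.
Truth condition: for no (p,r) with filed(p,r) does flew(p,r) hold.
Restrictor pairs — does the scope hold? (p1,r2):fails  (p1,r4):fails  (p2,r1):fails  (p2,r5):fails  (p3,r1):fails  (p3,r5):fails  (p4,r3):fails  (p5,r1):fails  (p5,r2):fails  (p6,r2):fails  (p7,r2):fails
Scope holds for no restrictor pair, so the sentence is true.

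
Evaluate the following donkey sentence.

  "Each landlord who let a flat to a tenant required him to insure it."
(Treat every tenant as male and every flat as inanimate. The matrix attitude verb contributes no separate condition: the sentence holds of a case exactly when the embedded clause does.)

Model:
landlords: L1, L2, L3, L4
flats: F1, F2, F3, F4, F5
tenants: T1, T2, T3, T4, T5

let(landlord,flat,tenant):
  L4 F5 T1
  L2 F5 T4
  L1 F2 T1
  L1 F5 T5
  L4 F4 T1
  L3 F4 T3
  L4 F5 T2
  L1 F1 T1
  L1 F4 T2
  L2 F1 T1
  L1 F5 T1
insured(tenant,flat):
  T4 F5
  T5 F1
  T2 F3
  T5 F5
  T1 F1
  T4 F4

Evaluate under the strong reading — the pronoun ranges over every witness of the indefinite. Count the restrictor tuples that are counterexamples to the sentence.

7

"him" takes "a tenant" as antecedent and "it" takes "a flat"; both are donkey pronouns co-varying with the restrictor.
Strong reading: for every (l,f,t) with let(l,f,t), insured(t,f).
Restrictor triples: (L1,F1,T1)→insured(T1,F1) ✓  (L1,F2,T1)→insured(T1,F2) ✗  (L1,F4,T2)→insured(T2,F4) ✗  (L1,F5,T1)→insured(T1,F5) ✗  (L1,F5,T5)→insured(T5,F5) ✓  (L2,F1,T1)→insured(T1,F1) ✓  (L2,F5,T4)→insured(T4,F5) ✓  (L3,F4,T3)→insured(T3,F4) ✗  (L4,F4,T1)→insured(T1,F4) ✗  (L4,F5,T1)→insured(T1,F5) ✗  (L4,F5,T2)→insured(T2,F5) ✗
Counterexamples (restrictor triples failing the scope): 7.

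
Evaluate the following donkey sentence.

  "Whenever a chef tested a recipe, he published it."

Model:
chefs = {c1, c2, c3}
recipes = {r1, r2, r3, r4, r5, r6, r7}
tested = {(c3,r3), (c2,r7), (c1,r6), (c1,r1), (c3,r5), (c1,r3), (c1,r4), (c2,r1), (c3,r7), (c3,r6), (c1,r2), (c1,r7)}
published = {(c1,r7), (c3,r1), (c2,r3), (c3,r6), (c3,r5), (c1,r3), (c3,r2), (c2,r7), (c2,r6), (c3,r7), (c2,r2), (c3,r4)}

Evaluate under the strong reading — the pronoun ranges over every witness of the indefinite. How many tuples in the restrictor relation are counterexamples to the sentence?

6

"it" takes "a recipe" as antecedent — a donkey pronoun bound across the clause boundary.
Strong reading: for every (c,r) with tested(c,r), published(c,r).
Restrictor pairs: (c1,r1) ✗  (c1,r2) ✗  (c1,r3) ✓  (c1,r4) ✗  (c1,r6) ✗  (c1,r7) ✓  (c2,r1) ✗  (c2,r7) ✓  (c3,r3) ✗  (c3,r5) ✓  (c3,r6) ✓  (c3,r7) ✓
Counterexamples (restrictor pairs failing the scope): 6.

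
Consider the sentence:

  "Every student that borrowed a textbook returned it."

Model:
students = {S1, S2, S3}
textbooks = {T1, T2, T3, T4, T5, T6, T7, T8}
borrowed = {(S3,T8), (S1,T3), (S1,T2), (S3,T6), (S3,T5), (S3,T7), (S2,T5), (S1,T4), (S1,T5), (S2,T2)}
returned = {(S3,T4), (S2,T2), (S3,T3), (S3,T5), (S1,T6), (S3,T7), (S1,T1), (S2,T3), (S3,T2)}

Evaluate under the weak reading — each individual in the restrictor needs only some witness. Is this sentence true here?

False

"it" takes "a textbook" as antecedent — a donkey pronoun bound across the clause boundary.
Weak reading: every student s with some borrowed-textbook has at least one borrowed-textbook t such that returned(s,t).
Per student: S1:✗  S2:✓  S3:✓
S1 has no witness among its borrowed-textbooks.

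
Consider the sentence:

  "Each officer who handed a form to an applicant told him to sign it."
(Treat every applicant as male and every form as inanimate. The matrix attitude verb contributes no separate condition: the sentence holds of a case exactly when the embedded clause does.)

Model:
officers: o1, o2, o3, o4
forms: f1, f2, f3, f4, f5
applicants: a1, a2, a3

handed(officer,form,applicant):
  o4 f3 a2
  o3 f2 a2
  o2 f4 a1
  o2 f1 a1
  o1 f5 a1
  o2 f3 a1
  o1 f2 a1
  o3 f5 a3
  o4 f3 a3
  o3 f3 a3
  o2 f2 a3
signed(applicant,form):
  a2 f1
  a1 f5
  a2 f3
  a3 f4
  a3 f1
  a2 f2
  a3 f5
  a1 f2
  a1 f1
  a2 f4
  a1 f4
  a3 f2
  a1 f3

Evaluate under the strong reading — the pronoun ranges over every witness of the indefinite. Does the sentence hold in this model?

"him" takes "an applicant" as antecedent and "it" takes "a form"; both are donkey pronouns co-varying with the restrictor.
Strong reading: for every (o,f,a) with handed(o,f,a), signed(a,f).
Restrictor triples: (o1,f2,a1)→signed(a1,f2) ✓  (o1,f5,a1)→signed(a1,f5) ✓  (o2,f1,a1)→signed(a1,f1) ✓  (o2,f2,a3)→signed(a3,f2) ✓  (o2,f3,a1)→signed(a1,f3) ✓  (o2,f4,a1)→signed(a1,f4) ✓  (o3,f2,a2)→signed(a2,f2) ✓  (o3,f3,a3)→signed(a3,f3) ✗  (o3,f5,a3)→signed(a3,f5) ✓  (o4,f3,a2)→signed(a2,f3) ✓  (o4,f3,a3)→signed(a3,f3) ✗
Counterexample: (o3,f3,a3) — signed(a3,f3) does not hold.

False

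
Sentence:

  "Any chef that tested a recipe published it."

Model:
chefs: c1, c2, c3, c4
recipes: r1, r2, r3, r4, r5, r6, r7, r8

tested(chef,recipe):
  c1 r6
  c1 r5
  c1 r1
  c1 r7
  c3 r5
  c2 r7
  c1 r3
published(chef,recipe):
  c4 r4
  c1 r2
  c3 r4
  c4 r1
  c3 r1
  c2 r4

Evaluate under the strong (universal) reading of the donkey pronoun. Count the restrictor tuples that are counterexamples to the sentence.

7

"it" takes "a recipe" as antecedent — a donkey pronoun bound across the clause boundary.
Strong reading: for every (c,r) with tested(c,r), published(c,r).
Restrictor pairs: (c1,r1) ✗  (c1,r3) ✗  (c1,r5) ✗  (c1,r6) ✗  (c1,r7) ✗  (c2,r7) ✗  (c3,r5) ✗
Counterexamples (restrictor pairs failing the scope): 7.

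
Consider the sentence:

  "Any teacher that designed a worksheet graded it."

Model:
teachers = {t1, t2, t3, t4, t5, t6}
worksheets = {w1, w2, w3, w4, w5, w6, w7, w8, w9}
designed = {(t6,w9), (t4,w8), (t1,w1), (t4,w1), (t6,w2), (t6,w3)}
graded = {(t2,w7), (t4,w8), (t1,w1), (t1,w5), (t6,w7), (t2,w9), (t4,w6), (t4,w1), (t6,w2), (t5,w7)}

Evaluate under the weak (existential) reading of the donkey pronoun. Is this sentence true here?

"it" takes "a worksheet" as antecedent — a donkey pronoun bound across the clause boundary.
Weak reading: every teacher t with some designed-worksheet has at least one designed-worksheet w such that graded(t,w).
Per teacher: t1:✓  t4:✓  t6:✓
Every teacher in the restrictor has a witness.

True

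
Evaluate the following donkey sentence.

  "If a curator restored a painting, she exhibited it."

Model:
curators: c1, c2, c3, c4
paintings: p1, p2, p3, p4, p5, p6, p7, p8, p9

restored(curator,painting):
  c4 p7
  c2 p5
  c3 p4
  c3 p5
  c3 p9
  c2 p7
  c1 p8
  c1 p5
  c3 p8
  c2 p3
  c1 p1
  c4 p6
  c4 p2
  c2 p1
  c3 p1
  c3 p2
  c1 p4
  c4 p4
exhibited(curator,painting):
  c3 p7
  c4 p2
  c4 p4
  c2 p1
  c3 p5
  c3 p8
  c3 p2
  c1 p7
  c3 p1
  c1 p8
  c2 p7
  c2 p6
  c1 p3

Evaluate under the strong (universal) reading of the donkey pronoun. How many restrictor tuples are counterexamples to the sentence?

9

"it" takes "a painting" as antecedent — a donkey pronoun bound across the clause boundary.
Strong reading: for every (c,p) with restored(c,p), exhibited(c,p).
Restrictor pairs: (c1,p1) ✗  (c1,p4) ✗  (c1,p5) ✗  (c1,p8) ✓  (c2,p1) ✓  (c2,p3) ✗  (c2,p5) ✗  (c2,p7) ✓  (c3,p1) ✓  (c3,p2) ✓  (c3,p4) ✗  (c3,p5) ✓  (c3,p8) ✓  (c3,p9) ✗  (c4,p2) ✓  (c4,p4) ✓  (c4,p6) ✗  (c4,p7) ✗
Counterexamples (restrictor pairs failing the scope): 9.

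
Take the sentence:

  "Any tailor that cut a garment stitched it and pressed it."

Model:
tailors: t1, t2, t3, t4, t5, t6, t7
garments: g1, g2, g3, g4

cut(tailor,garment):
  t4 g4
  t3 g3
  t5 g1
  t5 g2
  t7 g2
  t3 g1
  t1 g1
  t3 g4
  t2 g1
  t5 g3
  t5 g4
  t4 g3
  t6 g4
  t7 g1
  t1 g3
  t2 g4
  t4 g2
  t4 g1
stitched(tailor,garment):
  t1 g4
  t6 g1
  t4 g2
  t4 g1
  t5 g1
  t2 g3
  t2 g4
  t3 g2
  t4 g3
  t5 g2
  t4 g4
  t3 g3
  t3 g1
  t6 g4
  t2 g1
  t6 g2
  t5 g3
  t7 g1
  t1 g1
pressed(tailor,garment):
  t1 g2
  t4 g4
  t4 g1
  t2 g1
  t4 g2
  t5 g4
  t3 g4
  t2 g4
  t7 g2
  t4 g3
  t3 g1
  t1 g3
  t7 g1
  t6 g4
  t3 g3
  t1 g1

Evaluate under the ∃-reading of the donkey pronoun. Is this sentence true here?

False

"it" takes "a garment" as antecedent — a donkey pronoun bound across the clause boundary.
Weak reading: every tailor t with some cut-garment has at least one cut-garment g such that stitched(t,g) ∧ pressed(t,g).
Per tailor: t1:✓  t2:✓  t3:✓  t4:✓  t5:✗  t6:✓  t7:✓
t5 has no witness among its cut-garments.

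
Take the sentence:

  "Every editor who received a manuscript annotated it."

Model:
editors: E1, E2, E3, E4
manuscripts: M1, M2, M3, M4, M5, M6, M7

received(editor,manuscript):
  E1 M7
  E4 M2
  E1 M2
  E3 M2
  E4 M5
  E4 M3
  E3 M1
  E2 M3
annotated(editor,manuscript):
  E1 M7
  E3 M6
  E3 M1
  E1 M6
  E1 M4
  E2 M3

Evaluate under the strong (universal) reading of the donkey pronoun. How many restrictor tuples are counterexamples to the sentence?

"it" takes "a manuscript" as antecedent — a donkey pronoun bound across the clause boundary.
Strong reading: for every (e,m) with received(e,m), annotated(e,m).
Restrictor pairs: (E1,M2) ✗  (E1,M7) ✓  (E2,M3) ✓  (E3,M1) ✓  (E3,M2) ✗  (E4,M2) ✗  (E4,M3) ✗  (E4,M5) ✗
Counterexamples (restrictor pairs failing the scope): 5.

5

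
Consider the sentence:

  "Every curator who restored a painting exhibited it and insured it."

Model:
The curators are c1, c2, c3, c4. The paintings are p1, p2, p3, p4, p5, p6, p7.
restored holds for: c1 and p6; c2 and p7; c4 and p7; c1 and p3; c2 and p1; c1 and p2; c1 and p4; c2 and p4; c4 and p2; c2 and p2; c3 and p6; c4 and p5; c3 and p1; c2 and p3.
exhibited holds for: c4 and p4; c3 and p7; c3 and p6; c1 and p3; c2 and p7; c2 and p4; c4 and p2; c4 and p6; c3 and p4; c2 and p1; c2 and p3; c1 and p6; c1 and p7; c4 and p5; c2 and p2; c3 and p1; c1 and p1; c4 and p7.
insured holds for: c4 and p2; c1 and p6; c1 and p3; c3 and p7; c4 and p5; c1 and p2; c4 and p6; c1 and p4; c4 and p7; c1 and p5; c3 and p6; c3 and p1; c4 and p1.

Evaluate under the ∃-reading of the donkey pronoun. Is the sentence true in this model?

False

"it" takes "a painting" as antecedent — a donkey pronoun bound across the clause boundary.
Weak reading: every curator c with some restored-painting has at least one restored-painting p such that exhibited(c,p) ∧ insured(c,p).
Per curator: c1:✓  c2:✗  c3:✓  c4:✓
c2 has no witness among its restored-paintings.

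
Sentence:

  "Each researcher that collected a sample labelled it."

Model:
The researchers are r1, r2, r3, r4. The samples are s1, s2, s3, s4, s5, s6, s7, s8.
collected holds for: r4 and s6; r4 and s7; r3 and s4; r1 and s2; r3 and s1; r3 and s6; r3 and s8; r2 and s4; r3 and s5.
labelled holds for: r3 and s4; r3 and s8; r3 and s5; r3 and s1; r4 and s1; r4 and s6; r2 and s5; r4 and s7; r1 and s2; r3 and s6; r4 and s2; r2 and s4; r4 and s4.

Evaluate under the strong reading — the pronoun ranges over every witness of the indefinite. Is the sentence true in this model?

True

"it" takes "a sample" as antecedent — a donkey pronoun bound across the clause boundary.
Strong reading: for every (r,s) with collected(r,s), labelled(r,s).
Restrictor pairs: (r1,s2) ✓  (r2,s4) ✓  (r3,s1) ✓  (r3,s4) ✓  (r3,s5) ✓  (r3,s6) ✓  (r3,s8) ✓  (r4,s6) ✓  (r4,s7) ✓
Every restrictor pair satisfies the scope.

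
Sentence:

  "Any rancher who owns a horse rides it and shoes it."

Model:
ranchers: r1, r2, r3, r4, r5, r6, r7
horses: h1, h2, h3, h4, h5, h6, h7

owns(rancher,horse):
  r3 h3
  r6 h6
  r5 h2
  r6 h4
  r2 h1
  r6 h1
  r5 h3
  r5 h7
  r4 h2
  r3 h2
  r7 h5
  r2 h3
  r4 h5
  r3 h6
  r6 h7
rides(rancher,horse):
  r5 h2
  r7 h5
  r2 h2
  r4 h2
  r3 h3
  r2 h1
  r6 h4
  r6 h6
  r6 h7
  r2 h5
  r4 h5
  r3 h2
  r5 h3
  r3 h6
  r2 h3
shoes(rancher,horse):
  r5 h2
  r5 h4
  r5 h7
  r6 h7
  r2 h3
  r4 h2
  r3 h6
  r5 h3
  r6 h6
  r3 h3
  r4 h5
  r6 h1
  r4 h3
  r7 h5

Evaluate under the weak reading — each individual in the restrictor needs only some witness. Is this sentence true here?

True

"it" takes "a horse" as antecedent — a donkey pronoun bound across the clause boundary.
Weak reading: every rancher r with some owns-horse has at least one owns-horse h such that rides(r,h) ∧ shoes(r,h).
Per rancher: r2:✓  r3:✓  r4:✓  r5:✓  r6:✓  r7:✓
Every rancher in the restrictor has a witness.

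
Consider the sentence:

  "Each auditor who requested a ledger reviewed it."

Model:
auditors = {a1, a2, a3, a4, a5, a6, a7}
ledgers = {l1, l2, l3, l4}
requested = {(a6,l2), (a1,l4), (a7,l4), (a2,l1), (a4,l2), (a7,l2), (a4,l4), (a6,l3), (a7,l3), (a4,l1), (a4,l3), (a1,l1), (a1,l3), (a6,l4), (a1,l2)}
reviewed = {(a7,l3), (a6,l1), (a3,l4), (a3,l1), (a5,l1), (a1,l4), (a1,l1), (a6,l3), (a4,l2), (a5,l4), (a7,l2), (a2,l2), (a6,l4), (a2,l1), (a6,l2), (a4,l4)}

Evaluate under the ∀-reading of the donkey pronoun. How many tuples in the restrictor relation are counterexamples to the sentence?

5

"it" takes "a ledger" as antecedent — a donkey pronoun bound across the clause boundary.
Strong reading: for every (a,l) with requested(a,l), reviewed(a,l).
Restrictor pairs: (a1,l1) ✓  (a1,l2) ✗  (a1,l3) ✗  (a1,l4) ✓  (a2,l1) ✓  (a4,l1) ✗  (a4,l2) ✓  (a4,l3) ✗  (a4,l4) ✓  (a6,l2) ✓  (a6,l3) ✓  (a6,l4) ✓  (a7,l2) ✓  (a7,l3) ✓  (a7,l4) ✗
Counterexamples (restrictor pairs failing the scope): 5.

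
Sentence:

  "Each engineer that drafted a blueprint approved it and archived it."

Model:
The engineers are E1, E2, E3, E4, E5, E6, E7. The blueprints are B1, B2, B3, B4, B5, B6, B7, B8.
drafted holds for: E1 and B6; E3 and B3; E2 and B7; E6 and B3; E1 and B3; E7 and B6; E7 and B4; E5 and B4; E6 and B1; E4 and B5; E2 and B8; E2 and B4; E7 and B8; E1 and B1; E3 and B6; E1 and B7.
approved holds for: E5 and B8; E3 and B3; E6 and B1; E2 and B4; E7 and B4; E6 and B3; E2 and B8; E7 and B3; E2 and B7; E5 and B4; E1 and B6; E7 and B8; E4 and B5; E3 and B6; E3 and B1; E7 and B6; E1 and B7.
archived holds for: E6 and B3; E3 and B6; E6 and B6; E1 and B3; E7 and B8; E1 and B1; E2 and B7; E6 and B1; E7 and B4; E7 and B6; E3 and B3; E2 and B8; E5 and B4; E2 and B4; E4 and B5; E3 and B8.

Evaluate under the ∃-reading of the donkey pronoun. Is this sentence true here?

"it" takes "a blueprint" as antecedent — a donkey pronoun bound across the clause boundary.
Weak reading: every engineer e with some drafted-blueprint has at least one drafted-blueprint b such that approved(e,b) ∧ archived(e,b).
Per engineer: E1:✗  E2:✓  E3:✓  E4:✓  E5:✓  E6:✓  E7:✓
E1 has no witness among its drafted-blueprints.

False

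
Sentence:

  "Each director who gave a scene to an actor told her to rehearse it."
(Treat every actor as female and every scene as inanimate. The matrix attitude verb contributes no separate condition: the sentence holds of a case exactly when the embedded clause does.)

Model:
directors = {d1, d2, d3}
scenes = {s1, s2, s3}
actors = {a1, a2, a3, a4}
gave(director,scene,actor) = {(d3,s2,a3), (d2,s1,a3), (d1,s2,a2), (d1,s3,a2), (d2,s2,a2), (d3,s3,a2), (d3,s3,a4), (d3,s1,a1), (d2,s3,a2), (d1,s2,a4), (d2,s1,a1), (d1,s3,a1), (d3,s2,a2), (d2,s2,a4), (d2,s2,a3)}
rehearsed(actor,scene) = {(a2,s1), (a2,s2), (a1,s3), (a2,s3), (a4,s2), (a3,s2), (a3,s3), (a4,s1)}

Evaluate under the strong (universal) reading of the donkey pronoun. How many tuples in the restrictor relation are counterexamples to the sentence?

4

"her" takes "an actor" as antecedent and "it" takes "a scene"; both are donkey pronouns co-varying with the restrictor.
Strong reading: for every (d,s,a) with gave(d,s,a), rehearsed(a,s).
Restrictor triples: (d1,s2,a2)→rehearsed(a2,s2) ✓  (d1,s2,a4)→rehearsed(a4,s2) ✓  (d1,s3,a1)→rehearsed(a1,s3) ✓  (d1,s3,a2)→rehearsed(a2,s3) ✓  (d2,s1,a1)→rehearsed(a1,s1) ✗  (d2,s1,a3)→rehearsed(a3,s1) ✗  (d2,s2,a2)→rehearsed(a2,s2) ✓  (d2,s2,a3)→rehearsed(a3,s2) ✓  (d2,s2,a4)→rehearsed(a4,s2) ✓  (d2,s3,a2)→rehearsed(a2,s3) ✓  (d3,s1,a1)→rehearsed(a1,s1) ✗  (d3,s2,a2)→rehearsed(a2,s2) ✓  (d3,s2,a3)→rehearsed(a3,s2) ✓  (d3,s3,a2)→rehearsed(a2,s3) ✓  (d3,s3,a4)→rehearsed(a4,s3) ✗
Counterexamples (restrictor triples failing the scope): 4.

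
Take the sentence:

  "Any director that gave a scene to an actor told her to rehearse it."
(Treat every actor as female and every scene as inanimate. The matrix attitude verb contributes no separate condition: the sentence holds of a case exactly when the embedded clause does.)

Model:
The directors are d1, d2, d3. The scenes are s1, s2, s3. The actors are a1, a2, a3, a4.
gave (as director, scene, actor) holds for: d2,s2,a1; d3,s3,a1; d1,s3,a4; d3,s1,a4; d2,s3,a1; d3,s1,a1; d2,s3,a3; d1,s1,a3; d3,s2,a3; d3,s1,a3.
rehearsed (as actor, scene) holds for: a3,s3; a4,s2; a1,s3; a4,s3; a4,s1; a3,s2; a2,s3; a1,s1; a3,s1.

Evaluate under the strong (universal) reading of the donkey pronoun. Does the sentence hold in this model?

"her" takes "an actor" as antecedent and "it" takes "a scene"; both are donkey pronouns co-varying with the restrictor.
Strong reading: for every (d,s,a) with gave(d,s,a), rehearsed(a,s).
Restrictor triples: (d1,s1,a3)→rehearsed(a3,s1) ✓  (d1,s3,a4)→rehearsed(a4,s3) ✓  (d2,s2,a1)→rehearsed(a1,s2) ✗  (d2,s3,a1)→rehearsed(a1,s3) ✓  (d2,s3,a3)→rehearsed(a3,s3) ✓  (d3,s1,a1)→rehearsed(a1,s1) ✓  (d3,s1,a3)→rehearsed(a3,s1) ✓  (d3,s1,a4)→rehearsed(a4,s1) ✓  (d3,s2,a3)→rehearsed(a3,s2) ✓  (d3,s3,a1)→rehearsed(a1,s3) ✓
Counterexample: (d2,s2,a1) — rehearsed(a1,s2) does not hold.

False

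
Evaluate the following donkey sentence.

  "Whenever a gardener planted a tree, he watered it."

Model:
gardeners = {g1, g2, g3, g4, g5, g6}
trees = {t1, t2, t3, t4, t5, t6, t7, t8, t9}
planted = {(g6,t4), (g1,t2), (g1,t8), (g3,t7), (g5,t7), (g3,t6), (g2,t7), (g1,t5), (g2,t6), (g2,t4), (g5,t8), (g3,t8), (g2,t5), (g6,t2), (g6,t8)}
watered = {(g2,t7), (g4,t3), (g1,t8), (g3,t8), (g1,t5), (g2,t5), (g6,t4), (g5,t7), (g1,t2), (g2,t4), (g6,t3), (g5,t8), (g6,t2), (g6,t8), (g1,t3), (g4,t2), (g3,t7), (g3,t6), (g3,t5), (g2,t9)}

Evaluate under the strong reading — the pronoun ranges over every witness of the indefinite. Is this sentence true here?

False

"it" takes "a tree" as antecedent — a donkey pronoun bound across the clause boundary.
Strong reading: for every (g,t) with planted(g,t), watered(g,t).
Restrictor pairs: (g1,t2) ✓  (g1,t5) ✓  (g1,t8) ✓  (g2,t4) ✓  (g2,t5) ✓  (g2,t6) ✗  (g2,t7) ✓  (g3,t6) ✓  (g3,t7) ✓  (g3,t8) ✓  (g5,t7) ✓  (g5,t8) ✓  (g6,t2) ✓  (g6,t4) ✓  (g6,t8) ✓
Counterexample: (g2,t6) is in planted but fails the scope.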